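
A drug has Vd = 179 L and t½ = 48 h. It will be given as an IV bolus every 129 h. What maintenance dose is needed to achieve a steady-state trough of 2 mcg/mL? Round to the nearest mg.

τ/t½ = 129/48 ≈ 2.6875, so f = (1/2)^(129/48) ≈ 0.155232.
Cmin,ss = (D/Vd)·f/(1−f), so D = Cmin,ss·Vd·(1−f)/f.
D = 2 × 179 × (1−f)/f ≈ 2 × 179 × 5.44197 ≈ 1948.23 mg.

1948 mg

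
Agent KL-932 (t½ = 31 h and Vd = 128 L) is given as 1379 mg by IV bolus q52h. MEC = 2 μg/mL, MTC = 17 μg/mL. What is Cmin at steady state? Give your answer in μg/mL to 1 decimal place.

Over one 52-h interval, 52/31 ≈ 1.6774 half-lives elapse, leaving f ≈ 0.3126 of each dose.
At steady state, accumulation factor R = 1/(1 − e^(−kτ)) ≈ 1.4548.
Single-dose peak C₀ = D/Vd = 1379/128 ≈ 10.773 μg/mL.
Steady-state peak Cmax,ss = C₀·R ≈ 10.773 × 1.4548 ≈ 15.673 μg/mL.
One interval later, Cmin,ss = Cmax,ss·e^(−kτ) ≈ 15.673 × 0.3126 ≈ 4.899 μg/mL.
Trough 4.9 μg/mL vs MEC 2 μg/mL: adequate.

4.9 μg/mL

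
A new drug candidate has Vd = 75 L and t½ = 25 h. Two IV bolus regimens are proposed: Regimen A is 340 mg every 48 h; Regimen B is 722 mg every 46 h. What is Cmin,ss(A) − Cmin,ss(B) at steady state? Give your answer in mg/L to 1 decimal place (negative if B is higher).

Regimen A: f = (1/2)^(48/25) ≈ 0.2643; Cmin,ss = (340/75)·f/(1−f) ≈ 1.629 mg/L.
Regimen B: f = (1/2)^(46/25) ≈ 0.2793; Cmin,ss = (722/75)·f/(1−f) ≈ 3.731 mg/L.
Difference ≈ 1.629 − 3.731 ≈ -2.102 mg/L.

-2.1 mg/L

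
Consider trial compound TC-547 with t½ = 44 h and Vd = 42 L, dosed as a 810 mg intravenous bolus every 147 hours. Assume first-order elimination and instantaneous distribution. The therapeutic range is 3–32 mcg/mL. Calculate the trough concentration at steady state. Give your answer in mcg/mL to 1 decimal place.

2.1 mcg/mL

τ/t½ = 147/44 ≈ 3.3409, so fraction remaining f = (1/2)^(147/44) ≈ 0.0987.
At steady state, accumulation factor R = 1/(1 − e^(−kτ)) ≈ 1.1095.
Single-dose peak C₀ = D/Vd = 810/42 ≈ 19.286 mcg/mL.
Steady-state peak Cmax,ss = C₀·R ≈ 19.286 × 1.1095 ≈ 21.398 mcg/mL.
One interval later, Cmin,ss = Cmax,ss·e^(−kτ) ≈ 21.398 × 0.0987 ≈ 2.112 mcg/mL.
Trough 2.1 mcg/mL vs MEC 3 mcg/mL: subtherapeutic.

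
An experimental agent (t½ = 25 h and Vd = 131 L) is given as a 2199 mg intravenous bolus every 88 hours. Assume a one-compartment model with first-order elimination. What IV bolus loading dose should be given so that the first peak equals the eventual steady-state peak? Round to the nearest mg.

f = (1/2)^(88/25) ≈ 0.087171; accumulation ratio R = 1/(1−f) ≈ 1.09550.
Loading dose to hit Cmax,ss on first dose: D_load = D_maint·R ≈ 2199 × 1.09550 ≈ 2409.00 mg.

2409 mg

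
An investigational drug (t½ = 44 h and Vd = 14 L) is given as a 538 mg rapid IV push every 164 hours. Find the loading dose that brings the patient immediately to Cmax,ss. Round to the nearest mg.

582 mg

f = (1/2)^(164/44) ≈ 0.075506; accumulation ratio R = 1/(1−f) ≈ 1.08167.
Loading dose to hit Cmax,ss on first dose: D_load = D_maint·R ≈ 538 × 1.08167 ≈ 581.94 mg.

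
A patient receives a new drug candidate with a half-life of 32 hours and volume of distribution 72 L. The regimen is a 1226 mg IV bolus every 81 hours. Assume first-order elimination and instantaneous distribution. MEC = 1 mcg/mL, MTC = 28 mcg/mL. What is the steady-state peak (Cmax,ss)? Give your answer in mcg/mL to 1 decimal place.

20.6 mcg/mL

τ/t½ = 81/32 ≈ 2.5312, so fraction remaining f = (1/2)^(81/32) ≈ 0.1730.
At steady state, accumulation factor R = 1/(1 − e^(−kτ)) ≈ 1.2092.
Single-dose peak C₀ = D/Vd = 1226/72 ≈ 17.028 mcg/mL.
Steady-state peak Cmax,ss = C₀·R ≈ 17.028 × 1.2092 ≈ 20.590 mcg/mL.
Peak 20.6 mcg/mL vs MTC 28 mcg/mL: below toxic threshold.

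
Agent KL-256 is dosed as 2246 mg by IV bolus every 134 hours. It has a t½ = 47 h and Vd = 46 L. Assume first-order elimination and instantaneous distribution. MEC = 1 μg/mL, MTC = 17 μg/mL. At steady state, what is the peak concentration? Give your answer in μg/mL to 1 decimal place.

τ/t½ = 134/47 ≈ 2.8511, so fraction remaining f = (1/2)^(134/47) ≈ 0.1386.
Accumulation ratio R = 1/(1 − f) ≈ 1/0.8614 ≈ 1.1609.
Single-dose peak C₀ = D/Vd = 2246/46 ≈ 48.826 μg/mL.
Steady-state peak Cmax,ss = C₀·R ≈ 48.826 × 1.1609 ≈ 56.682 μg/mL.
Peak 56.7 μg/mL vs MTC 17 μg/mL: exceeds toxic threshold.

56.7 μg/mL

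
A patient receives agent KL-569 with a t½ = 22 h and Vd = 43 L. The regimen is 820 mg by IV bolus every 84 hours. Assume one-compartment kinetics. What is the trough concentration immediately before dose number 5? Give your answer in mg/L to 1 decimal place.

f = (1/2)^(τ/t½) = (1/2)^(84/22) ≈ 0.0709.
C₀ = D/Vd = 820/43 ≈ 19.070 mg/L.
Before the 5th dose, 4 doses have been given. Superposition: Cmin = C₀·(f + f² + … + f^4).
≈ 19.070 × (0.0709 + 0.0050 + 0.0004 + 0.0000) ≈ 19.070 × 0.0763 ≈ 1.455 mg/L.

1.5 mg/L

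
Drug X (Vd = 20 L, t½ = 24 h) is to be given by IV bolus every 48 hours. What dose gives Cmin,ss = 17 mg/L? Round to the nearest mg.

1020 mg

τ/t½ = 48/24 ≈ 2, so f = (1/2)^(48/24) ≈ 0.250000.
Cmin,ss = (D/Vd)·f/(1−f), so D = Cmin,ss·Vd·(1−f)/f.
D = 17 × 20 × (1−f)/f ≈ 17 × 20 × 3.00000 ≈ 1020.00 mg.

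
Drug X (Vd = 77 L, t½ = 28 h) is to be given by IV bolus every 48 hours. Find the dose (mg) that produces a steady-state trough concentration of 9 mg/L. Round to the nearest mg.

τ/t½ = 48/28 ≈ 1.7143, so f = (1/2)^(48/28) ≈ 0.304753.
Cmin,ss = (D/Vd)·f/(1−f), so D = Cmin,ss·Vd·(1−f)/f.
D = 9 × 77 × (1−f)/f ≈ 9 × 77 × 2.28135 ≈ 1580.98 mg.

1581 mg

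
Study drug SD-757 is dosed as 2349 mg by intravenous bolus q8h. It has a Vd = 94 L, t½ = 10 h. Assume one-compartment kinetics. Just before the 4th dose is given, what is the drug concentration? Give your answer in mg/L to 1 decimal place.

27.3 mg/L

f = (1/2)^(τ/t½) = (1/2)^(8/10) ≈ 0.5743.
C₀ = D/Vd = 2349/94 ≈ 24.989 mg/L.
Before the 4th dose, 3 doses have been given. Superposition: Cmin = C₀·(f + f² + … + f^3).
≈ 24.989 × (0.5743 + 0.3298 + 0.1894) ≈ 24.989 × 1.0935 ≈ 27.325 mg/L.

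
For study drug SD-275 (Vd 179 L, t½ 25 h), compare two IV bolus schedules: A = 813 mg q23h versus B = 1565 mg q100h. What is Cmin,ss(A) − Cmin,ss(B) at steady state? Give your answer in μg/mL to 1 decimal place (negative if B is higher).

4.5 μg/mL

Regimen A: f = (1/2)^(23/25) ≈ 0.5285; Cmin,ss = (813/179)·f/(1−f) ≈ 5.091 μg/mL.
Regimen B: f = (1/2)^(100/25) ≈ 0.0625; Cmin,ss = (1565/179)·f/(1−f) ≈ 0.583 μg/mL.
Difference ≈ 5.091 − 0.583 ≈ 4.508 μg/mL.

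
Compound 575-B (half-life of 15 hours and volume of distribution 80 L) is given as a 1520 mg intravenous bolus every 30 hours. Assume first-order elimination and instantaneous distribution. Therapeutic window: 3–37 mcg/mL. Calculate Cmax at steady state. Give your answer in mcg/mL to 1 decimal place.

25.3 mcg/mL

τ = 30 h = 2 half-lives, so f = (1/2)^2 = 0.25.
At steady state, R = 1/(1 − 0.25) = 4/3.
Single-dose peak C₀ = D/Vd = 1520/80 = 19 mcg/mL.
Steady-state peak Cmax,ss = C₀·R = 19 × 4/3 ≈ 25.333 mcg/mL.
Peak 25.3 mcg/mL vs MTC 37 mcg/mL: below toxic threshold.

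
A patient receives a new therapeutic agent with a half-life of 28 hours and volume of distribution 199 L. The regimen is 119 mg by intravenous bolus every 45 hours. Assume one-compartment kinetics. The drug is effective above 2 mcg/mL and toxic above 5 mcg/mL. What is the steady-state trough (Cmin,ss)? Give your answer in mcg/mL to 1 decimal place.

0.3 mcg/mL

τ/t½ = 45/28 ≈ 1.6071, so fraction remaining f = (1/2)^(45/28) ≈ 0.3282.
At steady state, accumulation factor R = 1/(1 − e^(−kτ)) ≈ 1.4885.
Single-dose peak C₀ = D/Vd = 119/199 ≈ 0.598 mcg/mL.
Cmax,ss = C₀/(1 − f) ≈ 0.598/0.6718 ≈ 0.890 mcg/mL.
Steady-state trough Cmin,ss = Cmax,ss·f ≈ 0.890 × 0.3282 ≈ 0.292 mcg/mL.
Trough 0.3 mcg/mL vs MEC 2 mcg/mL: subtherapeutic.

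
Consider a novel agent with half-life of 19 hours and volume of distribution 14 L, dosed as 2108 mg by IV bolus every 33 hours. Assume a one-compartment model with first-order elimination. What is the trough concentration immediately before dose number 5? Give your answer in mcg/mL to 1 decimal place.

f = (1/2)^(τ/t½) = (1/2)^(33/19) ≈ 0.3000.
C₀ = D/Vd = 2108/14 ≈ 150.571 mcg/mL.
Before the 5th dose, 4 doses have been given. Superposition: Cmin = C₀·(f + f² + … + f^4).
≈ 150.571 × (0.3000 + 0.0900 + 0.0270 + 0.0081) ≈ 150.571 × 0.4251 ≈ 64.008 mcg/mL.

64.0 mcg/mL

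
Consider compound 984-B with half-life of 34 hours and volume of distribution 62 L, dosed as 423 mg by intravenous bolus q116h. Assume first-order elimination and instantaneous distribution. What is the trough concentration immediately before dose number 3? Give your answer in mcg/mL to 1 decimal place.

f = (1/2)^(τ/t½) = (1/2)^(116/34) ≈ 0.0940.
C₀ = D/Vd = 423/62 ≈ 6.823 mcg/mL.
Before the 3rd dose, 2 doses have been given. Superposition: Cmin = C₀·(f + f²).
≈ 6.823 × (0.0940 + 0.0088) ≈ 6.823 × 0.1028 ≈ 0.701 mcg/mL.

0.7 mcg/mL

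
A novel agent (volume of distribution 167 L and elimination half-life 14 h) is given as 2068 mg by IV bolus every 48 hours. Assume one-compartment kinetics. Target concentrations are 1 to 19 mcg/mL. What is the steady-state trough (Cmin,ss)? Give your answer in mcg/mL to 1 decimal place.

τ/t½ = 48/14 ≈ 3.4286, so fraction remaining f = (1/2)^(48/14) ≈ 0.0929.
Accumulation ratio R = 1/(1 − f) ≈ 1/0.9071 ≈ 1.1024.
Single-dose peak C₀ = D/Vd = 2068/167 ≈ 12.383 mcg/mL.
Steady-state peak Cmax,ss = C₀·R ≈ 12.383 × 1.1024 ≈ 13.651 mcg/mL.
Steady-state trough Cmin,ss = Cmax,ss·f ≈ 13.651 × 0.0929 ≈ 1.268 mcg/mL.
Trough 1.3 mcg/mL vs MEC 1 mcg/mL: adequate.

1.3 mcg/mL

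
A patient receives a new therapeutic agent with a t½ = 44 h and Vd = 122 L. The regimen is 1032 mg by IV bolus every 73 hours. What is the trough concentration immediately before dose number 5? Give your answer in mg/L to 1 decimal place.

3.9 mg/L

f = (1/2)^(τ/t½) = (1/2)^(73/44) ≈ 0.3166.
C₀ = D/Vd = 1032/122 ≈ 8.459 mg/L.
Before the 5th dose, 4 doses have been given. Superposition: Cmin = C₀·(f + f² + … + f^4).
≈ 8.459 × (0.3166 + 0.1002 + 0.0317 + 0.0100) ≈ 8.459 × 0.4585 ≈ 3.878 mg/L.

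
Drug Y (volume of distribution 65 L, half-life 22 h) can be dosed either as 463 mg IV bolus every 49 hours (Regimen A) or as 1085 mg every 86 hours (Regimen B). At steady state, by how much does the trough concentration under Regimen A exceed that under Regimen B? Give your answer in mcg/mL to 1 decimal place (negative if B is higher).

Regimen A: f = (1/2)^(49/22) ≈ 0.2136; Cmin,ss = (463/65)·f/(1−f) ≈ 1.935 mcg/mL.
Regimen B: f = (1/2)^(86/22) ≈ 0.0666; Cmin,ss = (1085/65)·f/(1−f) ≈ 1.191 mcg/mL.
Difference ≈ 1.935 − 1.191 ≈ 0.744 mcg/mL.

0.7 mcg/mL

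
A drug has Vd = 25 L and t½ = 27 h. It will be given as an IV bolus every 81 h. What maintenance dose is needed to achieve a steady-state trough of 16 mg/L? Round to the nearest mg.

τ/t½ = 81/27 ≈ 3, so f = (1/2)^(81/27) ≈ 0.125000.
Cmin,ss = (D/Vd)·f/(1−f), so D = Cmin,ss·Vd·(1−f)/f.
D = 16 × 25 × (1−f)/f ≈ 16 × 25 × 7.00000 ≈ 2800.00 mg.

2800 mg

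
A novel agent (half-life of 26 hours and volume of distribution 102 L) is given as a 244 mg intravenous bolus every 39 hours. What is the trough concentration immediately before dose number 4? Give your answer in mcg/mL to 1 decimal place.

1.3 mcg/mL

f = (1/2)^(τ/t½) = (1/2)^(39/26) ≈ 0.3536.
C₀ = D/Vd = 244/102 ≈ 2.392 mcg/mL.
Before the 4th dose, 3 doses have been given. Superposition: Cmin = C₀·(f + f² + … + f^3).
≈ 2.392 × (0.3536 + 0.1250 + 0.0442) ≈ 2.392 × 0.5228 ≈ 1.251 mcg/mL.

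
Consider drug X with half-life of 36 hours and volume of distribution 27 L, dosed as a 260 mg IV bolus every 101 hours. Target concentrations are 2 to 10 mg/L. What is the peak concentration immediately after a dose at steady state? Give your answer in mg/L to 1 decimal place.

11.2 mg/L

k = ln2/t½ = ln2/36 ≈ 0.019254 h⁻¹; fraction remaining f = e^(−kτ) = e^(−0.019254×101) ≈ 0.1430.
Accumulation ratio R = 1/(1 − f) ≈ 1/0.8570 ≈ 1.1669.
Each bolus raises the concentration by D/Vd = 260/27 ≈ 9.630 mg/L.
Steady-state peak Cmax,ss = C₀·R ≈ 9.630 × 1.1669 ≈ 11.237 mg/L.
Peak 11.2 mg/L vs MTC 10 mg/L: exceeds toxic threshold.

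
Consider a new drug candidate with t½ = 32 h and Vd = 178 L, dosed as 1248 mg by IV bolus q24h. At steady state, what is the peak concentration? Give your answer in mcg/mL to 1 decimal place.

k = ln2/t½ = ln2/32 ≈ 0.021661 h⁻¹; fraction remaining f = e^(−kτ) = e^(−0.021661×24) ≈ 0.5946.
At steady state, accumulation factor R = 1/(1 − e^(−kτ)) ≈ 2.4667.
Single-dose peak C₀ = D/Vd = 1248/178 ≈ 7.011 mcg/mL.
Steady-state peak Cmax,ss = C₀·R ≈ 7.011 × 2.4667 ≈ 17.294 mcg/mL.

17.3 mcg/mL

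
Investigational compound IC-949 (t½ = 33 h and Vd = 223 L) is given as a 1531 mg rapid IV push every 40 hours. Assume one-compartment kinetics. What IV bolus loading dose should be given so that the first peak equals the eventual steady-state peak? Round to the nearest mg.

2694 mg

f = (1/2)^(40/33) ≈ 0.431634; accumulation ratio R = 1/(1−f) ≈ 1.75943.
Loading dose to hit Cmax,ss on first dose: D_load = D_maint·R ≈ 1531 × 1.75943 ≈ 2693.69 mg.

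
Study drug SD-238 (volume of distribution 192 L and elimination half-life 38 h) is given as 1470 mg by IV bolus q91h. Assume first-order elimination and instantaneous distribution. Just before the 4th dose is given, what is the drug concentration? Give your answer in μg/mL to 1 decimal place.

1.8 μg/mL

f = (1/2)^(τ/t½) = (1/2)^(91/38) ≈ 0.1902.
C₀ = D/Vd = 1470/192 ≈ 7.656 μg/mL.
Before the 4th dose, 3 doses have been given. Superposition: Cmin = C₀·(f + f² + … + f^3).
≈ 7.656 × (0.1902 + 0.0362 + 0.0069) ≈ 7.656 × 0.2333 ≈ 1.786 μg/mL.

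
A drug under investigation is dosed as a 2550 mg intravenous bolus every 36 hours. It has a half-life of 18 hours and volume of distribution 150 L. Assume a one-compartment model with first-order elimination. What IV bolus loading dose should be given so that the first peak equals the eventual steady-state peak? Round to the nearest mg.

f = (1/2)^(36/18) ≈ 0.250000; accumulation ratio R = 1/(1−f) ≈ 1.33333.
Loading dose to hit Cmax,ss on first dose: D_load = D_maint·R ≈ 2550 × 1.33333 ≈ 3399.99 mg.

3400 mg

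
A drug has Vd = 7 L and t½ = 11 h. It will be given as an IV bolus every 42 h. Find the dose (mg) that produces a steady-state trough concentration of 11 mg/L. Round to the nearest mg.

1009 mg

τ/t½ = 42/11 ≈ 3.8182, so f = (1/2)^(42/11) ≈ 0.070895.
Cmin,ss = (D/Vd)·f/(1−f), so D = Cmin,ss·Vd·(1−f)/f.
D = 11 × 7 × (1−f)/f ≈ 11 × 7 × 13.10537 ≈ 1009.11 mg.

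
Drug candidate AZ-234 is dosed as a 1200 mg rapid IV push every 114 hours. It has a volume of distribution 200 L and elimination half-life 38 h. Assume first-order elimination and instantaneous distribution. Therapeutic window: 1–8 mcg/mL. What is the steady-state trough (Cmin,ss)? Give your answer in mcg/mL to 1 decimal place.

The dosing interval is 3 half-lives, so f = 2^(−3) = 0.125.
At steady state, R = 1/(1 − 0.125) = 8/7.
Single-dose peak C₀ = D/Vd = 1200/200 = 6 mcg/mL.
Steady-state peak Cmax,ss = C₀·R = 6 × 8/7 ≈ 6.857 mcg/mL.
Steady-state trough Cmin,ss = Cmax,ss·f ≈ 6.857 × 0.125 ≈ 0.857 mcg/mL.
Trough 0.9 mcg/mL vs MEC 1 mcg/mL: subtherapeutic.

0.9 mcg/mL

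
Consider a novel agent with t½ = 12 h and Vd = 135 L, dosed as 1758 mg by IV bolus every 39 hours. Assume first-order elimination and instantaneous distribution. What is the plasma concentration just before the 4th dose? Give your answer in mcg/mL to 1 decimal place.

1.5 mcg/mL

f = (1/2)^(τ/t½) = (1/2)^(39/12) ≈ 0.1051.
C₀ = D/Vd = 1758/135 ≈ 13.022 mcg/mL.
Before the 4th dose, 3 doses have been given. Superposition: Cmin = C₀·(f + f² + … + f^3).
≈ 13.022 × (0.1051 + 0.0110 + 0.0012) ≈ 13.022 × 0.1173 ≈ 1.527 mcg/mL.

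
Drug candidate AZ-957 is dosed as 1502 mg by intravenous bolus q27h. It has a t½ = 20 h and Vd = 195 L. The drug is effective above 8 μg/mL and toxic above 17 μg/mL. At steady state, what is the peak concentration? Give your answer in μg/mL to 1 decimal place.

12.7 μg/mL

Over one 27-h interval, 27/20 ≈ 1.35 half-lives elapse, leaving f ≈ 0.3923 of each dose.
Accumulation ratio R = 1/(1 − f) ≈ 1/0.6077 ≈ 1.6455.
Single-dose peak C₀ = D/Vd = 1502/195 ≈ 7.703 μg/mL.
Cmax,ss = C₀/(1 − f) ≈ 7.703/0.6077 ≈ 12.676 μg/mL.
Peak 12.7 μg/mL vs MTC 17 μg/mL: below toxic threshold.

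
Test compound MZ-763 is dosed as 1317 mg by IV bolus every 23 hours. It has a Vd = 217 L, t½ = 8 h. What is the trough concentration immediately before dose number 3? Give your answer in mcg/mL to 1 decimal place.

f = (1/2)^(τ/t½) = (1/2)^(23/8) ≈ 0.1363.
C₀ = D/Vd = 1317/217 ≈ 6.069 mcg/mL.
Before the 3rd dose, 2 doses have been given. Superposition: Cmin = C₀·(f + f²).
≈ 6.069 × (0.1363 + 0.0186) ≈ 6.069 × 0.1549 ≈ 0.940 mcg/mL.

0.9 mcg/mL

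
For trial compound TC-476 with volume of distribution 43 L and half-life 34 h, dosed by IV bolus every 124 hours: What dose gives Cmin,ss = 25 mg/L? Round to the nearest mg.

12392 mg

τ/t½ = 124/34 ≈ 3.6471, so f = (1/2)^(124/34) ≈ 0.079823.
Cmin,ss = (D/Vd)·f/(1−f), so D = Cmin,ss·Vd·(1−f)/f.
D = 25 × 43 × (1−f)/f ≈ 25 × 43 × 11.52772 ≈ 12392.30 mg.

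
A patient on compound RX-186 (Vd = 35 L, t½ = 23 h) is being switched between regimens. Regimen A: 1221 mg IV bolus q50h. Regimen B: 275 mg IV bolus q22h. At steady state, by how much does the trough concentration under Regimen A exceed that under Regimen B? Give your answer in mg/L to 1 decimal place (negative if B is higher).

Regimen A: f = (1/2)^(50/23) ≈ 0.2216; Cmin,ss = (1221/35)·f/(1−f) ≈ 9.931 mg/L.
Regimen B: f = (1/2)^(22/23) ≈ 0.5153; Cmin,ss = (275/35)·f/(1−f) ≈ 8.353 mg/L.
Difference ≈ 9.931 − 8.353 ≈ 1.578 mg/L.

1.6 mg/L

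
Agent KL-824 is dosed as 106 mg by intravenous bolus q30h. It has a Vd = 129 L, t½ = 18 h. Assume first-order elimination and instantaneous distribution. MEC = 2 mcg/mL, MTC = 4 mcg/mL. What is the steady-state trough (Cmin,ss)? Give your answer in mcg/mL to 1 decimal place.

τ/t½ = 30/18 ≈ 1.6667, so fraction remaining f = (1/2)^(30/18) ≈ 0.3150.
At steady state, accumulation factor R = 1/(1 − e^(−kτ)) ≈ 1.4599.
Single-dose peak C₀ = D/Vd = 106/129 ≈ 0.822 mcg/mL.
Steady-state peak Cmax,ss = C₀·R ≈ 0.822 × 1.4599 ≈ 1.200 mcg/mL.
Steady-state trough Cmin,ss = Cmax,ss·f ≈ 1.200 × 0.3150 ≈ 0.378 mcg/mL.
Trough 0.4 mcg/mL vs MEC 2 mcg/mL: subtherapeutic.

0.4 mcg/mL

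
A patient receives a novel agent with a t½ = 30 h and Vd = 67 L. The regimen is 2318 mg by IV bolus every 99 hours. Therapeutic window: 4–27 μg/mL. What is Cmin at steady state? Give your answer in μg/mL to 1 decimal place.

Over one 99-h interval, 99/30 ≈ 3.3 half-lives elapse, leaving f ≈ 0.1015 of each dose.
At steady state, accumulation factor R = 1/(1 − e^(−kτ)) ≈ 1.1130.
Each bolus raises the concentration by D/Vd = 2318/67 ≈ 34.597 μg/mL.
Steady-state peak Cmax,ss = C₀·R ≈ 34.597 × 1.1130 ≈ 38.506 μg/mL.
Steady-state trough Cmin,ss = Cmax,ss·f ≈ 38.506 × 0.1015 ≈ 3.908 μg/mL.
Trough 3.9 μg/mL vs MEC 4 μg/mL: subtherapeutic.

3.9 μg/mL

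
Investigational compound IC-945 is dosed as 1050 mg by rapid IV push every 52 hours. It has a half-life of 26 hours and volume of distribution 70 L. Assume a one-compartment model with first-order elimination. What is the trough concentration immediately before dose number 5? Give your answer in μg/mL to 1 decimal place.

f = (1/2)^(τ/t½) = (1/2)^(52/26) ≈ 0.2500.
C₀ = D/Vd = 1050/70 ≈ 15.000 μg/mL.
Before the 5th dose, 4 doses have been given. Superposition: Cmin = C₀·(f + f² + … + f^4).
≈ 15.000 × (0.2500 + 0.0625 + 0.0156 + 0.0039) ≈ 15.000 × 0.3320 ≈ 4.980 μg/mL.

5.0 μg/mL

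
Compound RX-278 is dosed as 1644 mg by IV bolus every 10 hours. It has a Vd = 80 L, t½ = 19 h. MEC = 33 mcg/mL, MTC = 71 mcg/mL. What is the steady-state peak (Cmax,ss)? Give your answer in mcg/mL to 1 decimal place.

k = ln2/t½ = ln2/19 ≈ 0.036481 h⁻¹; fraction remaining f = e^(−kτ) = e^(−0.036481×10) ≈ 0.6943.
At steady state, accumulation factor R = 1/(1 − e^(−kτ)) ≈ 3.2712.
Each bolus raises the concentration by D/Vd = 1644/80 ≈ 20.550 mcg/mL.
Steady-state peak Cmax,ss = C₀·R ≈ 20.550 × 3.2712 ≈ 67.223 mcg/mL.
Peak 67.2 mcg/mL vs MTC 71 mcg/mL: below toxic threshold.

67.2 mcg/mL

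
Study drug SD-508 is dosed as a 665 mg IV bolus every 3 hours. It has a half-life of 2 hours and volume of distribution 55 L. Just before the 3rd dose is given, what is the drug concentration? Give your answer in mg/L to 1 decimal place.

f = (1/2)^(τ/t½) = (1/2)^(3/2) ≈ 0.3536.
C₀ = D/Vd = 665/55 ≈ 12.091 mg/L.
Before the 3rd dose, 2 doses have been given. Superposition: Cmin = C₀·(f + f²).
≈ 12.091 × (0.3536 + 0.1250) ≈ 12.091 × 0.4786 ≈ 5.787 mg/L.

5.8 mg/L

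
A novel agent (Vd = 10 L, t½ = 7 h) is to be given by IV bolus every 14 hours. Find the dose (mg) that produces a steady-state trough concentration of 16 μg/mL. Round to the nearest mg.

τ/t½ = 14/7 ≈ 2, so f = (1/2)^(14/7) ≈ 0.250000.
Cmin,ss = (D/Vd)·f/(1−f), so D = Cmin,ss·Vd·(1−f)/f.
D = 16 × 10 × (1−f)/f ≈ 16 × 10 × 3.00000 ≈ 480.00 mg.

480 mg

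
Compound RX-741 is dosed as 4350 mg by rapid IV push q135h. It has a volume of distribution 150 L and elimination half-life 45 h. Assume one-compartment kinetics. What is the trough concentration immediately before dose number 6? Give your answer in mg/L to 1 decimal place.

f = (1/2)^(τ/t½) = (1/2)^(135/45) ≈ 0.1250.
C₀ = D/Vd = 4350/150 ≈ 29.000 mg/L.
Before the 6th dose, 5 doses have been given. Superposition: Cmin = C₀·(f + f² + … + f^5).
≈ 29.000 × (0.1250 + 0.0156 + 0.0020 + 0.0002 + 0.0000) ≈ 29.000 × 0.1428 ≈ 4.141 mg/L.

4.1 mg/L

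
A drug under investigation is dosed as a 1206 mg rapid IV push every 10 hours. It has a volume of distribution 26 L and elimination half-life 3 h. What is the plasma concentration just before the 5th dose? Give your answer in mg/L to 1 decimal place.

5.1 mg/L

f = (1/2)^(τ/t½) = (1/2)^(10/3) ≈ 0.0992.
C₀ = D/Vd = 1206/26 ≈ 46.385 mg/L.
Before the 5th dose, 4 doses have been given. Superposition: Cmin = C₀·(f + f² + … + f^4).
≈ 46.385 × (0.0992 + 0.0098 + 0.0010 + 0.0001) ≈ 46.385 × 0.1101 ≈ 5.107 mg/L.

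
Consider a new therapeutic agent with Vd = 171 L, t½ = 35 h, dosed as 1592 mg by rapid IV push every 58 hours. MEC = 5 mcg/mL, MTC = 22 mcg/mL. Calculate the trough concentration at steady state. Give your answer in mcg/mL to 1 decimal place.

4.3 mcg/mL

k = ln2/t½ = ln2/35 ≈ 0.019804 h⁻¹; fraction remaining f = e^(−kτ) = e^(−0.019804×58) ≈ 0.3171.
At steady state, accumulation factor R = 1/(1 − e^(−kτ)) ≈ 1.4643.
Each bolus raises the concentration by D/Vd = 1592/171 ≈ 9.310 mcg/mL.
Cmax,ss = C₀/(1 − f) ≈ 9.310/0.6829 ≈ 13.633 mcg/mL.
Steady-state trough Cmin,ss = Cmax,ss·f ≈ 13.633 × 0.3171 ≈ 4.323 mcg/mL.
Trough 4.3 mcg/mL vs MEC 5 mcg/mL: subtherapeutic.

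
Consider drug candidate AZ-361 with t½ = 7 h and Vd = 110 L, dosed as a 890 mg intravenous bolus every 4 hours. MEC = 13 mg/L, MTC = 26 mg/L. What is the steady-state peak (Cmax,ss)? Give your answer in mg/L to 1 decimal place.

τ/t½ = 4/7 ≈ 0.57143, so fraction remaining f = (1/2)^(4/7) ≈ 0.6730.
At steady state, accumulation factor R = 1/(1 − e^(−kτ)) ≈ 3.0581.
Single-dose peak C₀ = D/Vd = 890/110 ≈ 8.091 mg/L.
Steady-state peak Cmax,ss = C₀·R ≈ 8.091 × 3.0581 ≈ 24.743 mg/L.
Peak 24.7 mg/L vs MTC 26 mg/L: below toxic threshold.

24.7 mg/L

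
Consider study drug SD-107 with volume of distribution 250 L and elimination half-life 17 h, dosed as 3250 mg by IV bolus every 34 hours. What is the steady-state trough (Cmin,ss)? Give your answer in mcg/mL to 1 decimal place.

τ = 34 h = 2 half-lives, so f = (1/2)^2 = 0.25.
Accumulation ratio R = 1/(1 − f) = 1/0.75 = 4/3.
Single-dose peak C₀ = D/Vd = 3250/250 = 13 mcg/mL.
Steady-state peak Cmax,ss = C₀·R = 13 × 4/3 ≈ 17.333 mcg/mL.
Steady-state trough Cmin,ss = Cmax,ss·f ≈ 17.333 × 0.25 ≈ 4.333 mcg/mL.

4.3 mcg/mL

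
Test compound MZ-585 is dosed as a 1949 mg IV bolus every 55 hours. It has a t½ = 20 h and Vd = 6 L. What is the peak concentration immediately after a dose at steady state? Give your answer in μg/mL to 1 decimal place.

381.6 μg/mL

τ/t½ = 55/20 ≈ 2.75, so fraction remaining f = (1/2)^(55/20) ≈ 0.1487.
At steady state, accumulation factor R = 1/(1 − e^(−kτ)) ≈ 1.1747.
Single-dose peak C₀ = D/Vd = 1949/6 ≈ 324.833 μg/mL.
Cmax,ss = C₀/(1 − f) ≈ 324.833/0.8513 ≈ 381.573 μg/mL.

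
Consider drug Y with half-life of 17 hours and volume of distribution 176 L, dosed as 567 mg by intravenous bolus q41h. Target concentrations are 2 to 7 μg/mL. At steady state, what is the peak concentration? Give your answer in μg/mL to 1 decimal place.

k = ln2/t½ = ln2/17 ≈ 0.040773 h⁻¹; fraction remaining f = e^(−kτ) = e^(−0.040773×41) ≈ 0.1879.
At steady state, accumulation factor R = 1/(1 − e^(−kτ)) ≈ 1.2314.
Single-dose peak C₀ = D/Vd = 567/176 ≈ 3.222 μg/mL.
Steady-state peak Cmax,ss = C₀·R ≈ 3.222 × 1.2314 ≈ 3.968 μg/mL.
Peak 4.0 μg/mL vs MTC 7 μg/mL: below toxic threshold.

4.0 μg/mL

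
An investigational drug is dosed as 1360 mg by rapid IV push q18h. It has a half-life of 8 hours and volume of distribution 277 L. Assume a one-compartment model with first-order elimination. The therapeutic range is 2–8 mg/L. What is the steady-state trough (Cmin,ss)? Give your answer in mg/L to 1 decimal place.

Over one 18-h interval, 18/8 ≈ 2.25 half-lives elapse, leaving f ≈ 0.2102 of each dose.
Each bolus raises the concentration by D/Vd = 1360/277 ≈ 4.910 mg/L.
Steady-state trough Cmin,ss = C₀·f/(1−f) ≈ 4.910 × 0.2102/0.7898 ≈ 1.307 mg/L.
Trough 1.3 mg/L vs MEC 2 mg/L: subtherapeutic.

1.3 mg/L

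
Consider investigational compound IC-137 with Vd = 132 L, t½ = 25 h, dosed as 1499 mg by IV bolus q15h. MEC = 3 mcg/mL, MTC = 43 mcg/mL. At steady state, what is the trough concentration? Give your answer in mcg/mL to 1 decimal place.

22.0 mcg/mL

k = ln2/t½ = ln2/25 ≈ 0.027726 h⁻¹; fraction remaining f = e^(−kτ) = e^(−0.027726×15) ≈ 0.6598.
Accumulation ratio R = 1/(1 − f) ≈ 1/0.3402 ≈ 2.9394.
Single-dose peak C₀ = D/Vd = 1499/132 ≈ 11.356 mcg/mL.
Cmax,ss = C₀/(1 − f) ≈ 11.356/0.3402 ≈ 33.380 mcg/mL.
One interval later, Cmin,ss = Cmax,ss·e^(−kτ) ≈ 33.380 × 0.6598 ≈ 22.024 mcg/mL.
Trough 22.0 mcg/mL vs MEC 3 mcg/mL: adequate.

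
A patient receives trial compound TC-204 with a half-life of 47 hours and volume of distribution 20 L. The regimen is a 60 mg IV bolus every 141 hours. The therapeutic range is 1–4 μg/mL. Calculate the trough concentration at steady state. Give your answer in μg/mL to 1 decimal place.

0.4 μg/mL

τ = 141 h = 3 half-lives, so f = (1/2)^3 = 0.125.
At steady state, R = 1/(1 − 0.125) = 8/7.
Single-dose peak C₀ = D/Vd = 60/20 = 3 μg/mL.
Steady-state peak Cmax,ss = C₀·R = 3 × 8/7 ≈ 3.429 μg/mL.
Steady-state trough Cmin,ss = Cmax,ss·f ≈ 3.429 × 0.125 ≈ 0.429 μg/mL.
Trough 0.4 μg/mL vs MEC 1 μg/mL: subtherapeutic.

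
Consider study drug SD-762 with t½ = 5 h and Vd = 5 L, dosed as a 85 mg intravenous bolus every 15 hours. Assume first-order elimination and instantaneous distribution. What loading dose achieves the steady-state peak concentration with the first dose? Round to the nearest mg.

97 mg

f = (1/2)^(15/5) ≈ 0.125000; accumulation ratio R = 1/(1−f) ≈ 1.14286.
Loading dose to hit Cmax,ss on first dose: D_load = D_maint·R ≈ 85 × 1.14286 ≈ 97.14 mg.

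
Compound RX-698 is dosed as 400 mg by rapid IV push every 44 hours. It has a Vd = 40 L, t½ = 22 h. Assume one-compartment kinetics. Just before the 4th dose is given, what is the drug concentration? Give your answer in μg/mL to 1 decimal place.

3.3 μg/mL

f = (1/2)^(τ/t½) = (1/2)^(44/22) ≈ 0.2500.
C₀ = D/Vd = 400/40 ≈ 10.000 μg/mL.
Before the 4th dose, 3 doses have been given. Superposition: Cmin = C₀·(f + f² + … + f^3).
≈ 10.000 × (0.2500 + 0.0625 + 0.0156) ≈ 10.000 × 0.3281 ≈ 3.281 μg/mL.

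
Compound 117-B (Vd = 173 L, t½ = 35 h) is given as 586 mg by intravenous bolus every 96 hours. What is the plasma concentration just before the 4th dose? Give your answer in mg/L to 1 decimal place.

f = (1/2)^(τ/t½) = (1/2)^(96/35) ≈ 0.1494.
C₀ = D/Vd = 586/173 ≈ 3.387 mg/L.
Before the 4th dose, 3 doses have been given. Superposition: Cmin = C₀·(f + f² + … + f^3).
≈ 3.387 × (0.1494 + 0.0223 + 0.0033) ≈ 3.387 × 0.1750 ≈ 0.593 mg/L.

0.6 mg/L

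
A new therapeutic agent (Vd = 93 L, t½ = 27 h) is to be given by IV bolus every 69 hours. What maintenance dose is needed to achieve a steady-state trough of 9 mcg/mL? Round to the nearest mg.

4084 mg

τ/t½ = 69/27 ≈ 2.5556, so f = (1/2)^(69/27) ≈ 0.170099.
Cmin,ss = (D/Vd)·f/(1−f), so D = Cmin,ss·Vd·(1−f)/f.
D = 9 × 93 × (1−f)/f ≈ 9 × 93 × 4.87893 ≈ 4083.66 mg.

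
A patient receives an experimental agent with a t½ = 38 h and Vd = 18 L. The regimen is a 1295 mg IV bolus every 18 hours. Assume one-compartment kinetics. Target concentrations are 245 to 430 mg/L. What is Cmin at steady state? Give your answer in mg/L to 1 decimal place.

185.1 mg/L

Over one 18-h interval, 18/38 ≈ 0.47368 half-lives elapse, leaving f ≈ 0.7201 of each dose.
At steady state, accumulation factor R = 1/(1 − e^(−kτ)) ≈ 3.5727.
Each bolus raises the concentration by D/Vd = 1295/18 ≈ 71.944 mg/L.
Steady-state peak Cmax,ss = C₀·R ≈ 71.944 × 3.5727 ≈ 257.034 mg/L.
One interval later, Cmin,ss = Cmax,ss·e^(−kτ) ≈ 257.034 × 0.7201 ≈ 185.090 mg/L.
Trough 185.1 mg/L vs MEC 245 mg/L: subtherapeutic.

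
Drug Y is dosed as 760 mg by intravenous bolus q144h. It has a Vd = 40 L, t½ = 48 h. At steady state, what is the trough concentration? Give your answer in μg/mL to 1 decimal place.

2.7 μg/mL

τ = 144 h = 3 half-lives, so f = (1/2)^3 = 0.125.
Accumulation ratio R = 1/(1 − f) = 1/0.875 = 8/7.
Single-dose peak C₀ = D/Vd = 760/40 = 19 μg/mL.
Steady-state peak Cmax,ss = C₀·R = 19 × 8/7 ≈ 21.714 μg/mL.
Steady-state trough Cmin,ss = Cmax,ss·f ≈ 21.714 × 0.125 ≈ 2.714 μg/mL.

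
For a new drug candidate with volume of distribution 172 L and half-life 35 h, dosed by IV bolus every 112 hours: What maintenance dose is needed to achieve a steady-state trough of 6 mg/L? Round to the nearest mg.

τ/t½ = 112/35 ≈ 3.2, so f = (1/2)^(112/35) ≈ 0.108819.
Cmin,ss = (D/Vd)·f/(1−f), so D = Cmin,ss·Vd·(1−f)/f.
D = 6 × 172 × (1−f)/f ≈ 6 × 172 × 8.18957 ≈ 8451.64 mg.

8452 mg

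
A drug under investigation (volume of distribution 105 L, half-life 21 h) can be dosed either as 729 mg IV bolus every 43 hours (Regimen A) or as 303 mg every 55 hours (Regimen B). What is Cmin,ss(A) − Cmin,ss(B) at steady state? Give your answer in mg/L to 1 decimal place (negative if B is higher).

1.7 mg/L

Regimen A: f = (1/2)^(43/21) ≈ 0.2419; Cmin,ss = (729/105)·f/(1−f) ≈ 2.215 mg/L.
Regimen B: f = (1/2)^(55/21) ≈ 0.1628; Cmin,ss = (303/105)·f/(1−f) ≈ 0.561 mg/L.
Difference ≈ 2.215 − 0.561 ≈ 1.654 mg/L.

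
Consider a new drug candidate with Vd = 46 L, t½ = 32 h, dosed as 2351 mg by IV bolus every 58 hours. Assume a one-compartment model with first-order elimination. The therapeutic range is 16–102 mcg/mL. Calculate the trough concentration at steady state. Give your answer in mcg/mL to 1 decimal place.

20.3 mcg/mL

Over one 58-h interval, 58/32 ≈ 1.8125 half-lives elapse, leaving f ≈ 0.2847 of each dose.
Accumulation ratio R = 1/(1 − f) ≈ 1/0.7153 ≈ 1.3980.
Each bolus raises the concentration by D/Vd = 2351/46 ≈ 51.109 mcg/mL.
Steady-state peak Cmax,ss = C₀·R ≈ 51.109 × 1.3980 ≈ 71.450 mcg/mL.
Steady-state trough Cmin,ss = Cmax,ss·f ≈ 71.450 × 0.2847 ≈ 20.342 mcg/mL.
Trough 20.3 mcg/mL vs MEC 16 mcg/mL: adequate.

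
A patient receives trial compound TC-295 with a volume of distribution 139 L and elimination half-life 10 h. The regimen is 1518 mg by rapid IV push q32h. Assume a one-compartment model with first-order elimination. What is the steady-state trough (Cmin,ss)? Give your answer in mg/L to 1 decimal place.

τ/t½ = 32/10 ≈ 3.2, so fraction remaining f = (1/2)^(32/10) ≈ 0.1088.
Single-dose peak C₀ = D/Vd = 1518/139 ≈ 10.921 mg/L.
Steady-state trough Cmin,ss = C₀·f/(1−f) ≈ 10.921 × 0.1088/0.8912 ≈ 1.333 mg/L.

1.3 mg/L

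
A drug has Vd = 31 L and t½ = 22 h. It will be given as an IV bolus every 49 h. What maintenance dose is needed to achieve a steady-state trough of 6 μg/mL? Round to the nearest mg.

685 mg

τ/t½ = 49/22 ≈ 2.2273, so f = (1/2)^(49/22) ≈ 0.213562.
Cmin,ss = (D/Vd)·f/(1−f), so D = Cmin,ss·Vd·(1−f)/f.
D = 6 × 31 × (1−f)/f ≈ 6 × 31 × 3.68248 ≈ 684.94 mg.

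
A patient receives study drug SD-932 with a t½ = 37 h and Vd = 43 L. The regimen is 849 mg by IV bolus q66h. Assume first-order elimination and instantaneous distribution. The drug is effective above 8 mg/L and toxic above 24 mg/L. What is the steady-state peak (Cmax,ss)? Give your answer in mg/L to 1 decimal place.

27.8 mg/L

k = ln2/t½ = ln2/37 ≈ 0.018734 h⁻¹; fraction remaining f = e^(−kτ) = e^(−0.018734×66) ≈ 0.2904.
At steady state, accumulation factor R = 1/(1 − e^(−kτ)) ≈ 1.4092.
Each bolus raises the concentration by D/Vd = 849/43 ≈ 19.744 mg/L.
Steady-state peak Cmax,ss = C₀·R ≈ 19.744 × 1.4092 ≈ 27.823 mg/L.
Peak 27.8 mg/L vs MTC 24 mg/L: exceeds toxic threshold.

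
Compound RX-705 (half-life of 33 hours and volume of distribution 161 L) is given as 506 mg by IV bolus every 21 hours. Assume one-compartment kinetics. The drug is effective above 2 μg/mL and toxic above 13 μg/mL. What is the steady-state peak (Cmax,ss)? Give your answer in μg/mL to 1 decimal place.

Over one 21-h interval, 21/33 ≈ 0.63636 half-lives elapse, leaving f ≈ 0.6433 of each dose.
Accumulation ratio R = 1/(1 − f) ≈ 1/0.3567 ≈ 2.8035.
Single-dose peak C₀ = D/Vd = 506/161 ≈ 3.143 μg/mL.
Steady-state peak Cmax,ss = C₀·R ≈ 3.143 × 2.8035 ≈ 8.811 μg/mL.
Peak 8.8 μg/mL vs MTC 13 μg/mL: below toxic threshold.

8.8 μg/mL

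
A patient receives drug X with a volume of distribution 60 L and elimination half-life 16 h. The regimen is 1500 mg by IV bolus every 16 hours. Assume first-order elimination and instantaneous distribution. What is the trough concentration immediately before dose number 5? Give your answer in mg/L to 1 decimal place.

f = (1/2)^(τ/t½) = (1/2)^(16/16) ≈ 0.5000.
C₀ = D/Vd = 1500/60 ≈ 25.000 mg/L.
Before the 5th dose, 4 doses have been given. Superposition: Cmin = C₀·(f + f² + … + f^4).
≈ 25.000 × (0.5000 + 0.2500 + 0.1250 + 0.0625) ≈ 25.000 × 0.9375 ≈ 23.438 mg/L.

23.4 mg/L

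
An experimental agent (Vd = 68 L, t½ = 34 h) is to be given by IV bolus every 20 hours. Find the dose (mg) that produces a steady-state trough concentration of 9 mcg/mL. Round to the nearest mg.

308 mg

τ/t½ = 20/34 ≈ 0.58824, so f = (1/2)^(20/34) ≈ 0.665156.
Cmin,ss = (D/Vd)·f/(1−f), so D = Cmin,ss·Vd·(1−f)/f.
D = 9 × 68 × (1−f)/f ≈ 9 × 68 × 0.50341 ≈ 308.09 mg.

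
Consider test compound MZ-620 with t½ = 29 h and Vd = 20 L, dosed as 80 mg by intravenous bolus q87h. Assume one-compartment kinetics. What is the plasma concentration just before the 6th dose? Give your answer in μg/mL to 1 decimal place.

0.6 μg/mL

f = (1/2)^(τ/t½) = (1/2)^(87/29) ≈ 0.1250.
C₀ = D/Vd = 80/20 ≈ 4.000 μg/mL.
Before the 6th dose, 5 doses have been given. Superposition: Cmin = C₀·(f + f² + … + f^5).
≈ 4.000 × (0.1250 + 0.0156 + 0.0020 + 0.0002 + 0.0000) ≈ 4.000 × 0.1428 ≈ 0.571 μg/mL.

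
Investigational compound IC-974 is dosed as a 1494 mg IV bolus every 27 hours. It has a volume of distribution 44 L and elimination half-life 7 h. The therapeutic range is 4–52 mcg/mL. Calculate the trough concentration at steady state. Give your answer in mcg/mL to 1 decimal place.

Over one 27-h interval, 27/7 ≈ 3.8571 half-lives elapse, leaving f ≈ 0.0690 of each dose.
Accumulation ratio R = 1/(1 − f) ≈ 1/0.9310 ≈ 1.0741.
Single-dose peak C₀ = D/Vd = 1494/44 ≈ 33.955 mcg/mL.
Cmax,ss = C₀/(1 − f) ≈ 33.955/0.9310 ≈ 36.472 mcg/mL.
Steady-state trough Cmin,ss = Cmax,ss·f ≈ 36.472 × 0.0690 ≈ 2.517 mcg/mL.
Trough 2.5 mcg/mL vs MEC 4 mcg/mL: subtherapeutic.

2.5 mcg/mL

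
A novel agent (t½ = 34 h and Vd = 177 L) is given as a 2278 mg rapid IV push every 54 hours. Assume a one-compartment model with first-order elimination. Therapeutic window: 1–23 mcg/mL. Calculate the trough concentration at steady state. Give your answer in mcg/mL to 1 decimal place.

τ/t½ = 54/34 ≈ 1.5882, so fraction remaining f = (1/2)^(54/34) ≈ 0.3326.
Accumulation ratio R = 1/(1 − f) ≈ 1/0.6674 ≈ 1.4984.
Single-dose peak C₀ = D/Vd = 2278/177 ≈ 12.870 mcg/mL.
Cmax,ss = C₀/(1 − f) ≈ 12.870/0.6674 ≈ 19.284 mcg/mL.
Steady-state trough Cmin,ss = Cmax,ss·f ≈ 19.284 × 0.3326 ≈ 6.414 mcg/mL.
Trough 6.4 mcg/mL vs MEC 1 mcg/mL: adequate.

6.4 mcg/mL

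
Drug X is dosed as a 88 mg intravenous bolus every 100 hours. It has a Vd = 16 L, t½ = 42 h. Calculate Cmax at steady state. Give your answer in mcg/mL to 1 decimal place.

6.8 mcg/mL

Over one 100-h interval, 100/42 ≈ 2.381 half-lives elapse, leaving f ≈ 0.1920 of each dose.
Accumulation ratio R = 1/(1 − f) ≈ 1/0.8080 ≈ 1.2376.
Each bolus raises the concentration by D/Vd = 88/16 ≈ 5.500 mcg/mL.
Cmax,ss = C₀/(1 − f) ≈ 5.500/0.8080 ≈ 6.807 mcg/mL.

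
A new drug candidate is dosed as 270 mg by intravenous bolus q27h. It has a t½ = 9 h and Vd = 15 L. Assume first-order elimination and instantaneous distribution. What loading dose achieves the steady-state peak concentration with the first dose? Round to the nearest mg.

f = (1/2)^(27/9) ≈ 0.125000; accumulation ratio R = 1/(1−f) ≈ 1.14286.
Loading dose to hit Cmax,ss on first dose: D_load = D_maint·R ≈ 270 × 1.14286 ≈ 308.57 mg.

309 mg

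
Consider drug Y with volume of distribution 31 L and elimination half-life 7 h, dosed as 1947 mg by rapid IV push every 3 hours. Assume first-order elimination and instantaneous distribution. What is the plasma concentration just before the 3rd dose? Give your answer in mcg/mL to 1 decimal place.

81.3 mcg/mL

f = (1/2)^(τ/t½) = (1/2)^(3/7) ≈ 0.7430.
C₀ = D/Vd = 1947/31 ≈ 62.806 mcg/mL.
Before the 3rd dose, 2 doses have been given. Superposition: Cmin = C₀·(f + f²).
≈ 62.806 × (0.7430 + 0.5520) ≈ 62.806 × 1.2950 ≈ 81.334 mcg/mL.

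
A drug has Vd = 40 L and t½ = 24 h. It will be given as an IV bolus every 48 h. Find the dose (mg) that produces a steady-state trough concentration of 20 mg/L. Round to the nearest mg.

τ/t½ = 48/24 ≈ 2, so f = (1/2)^(48/24) ≈ 0.250000.
Cmin,ss = (D/Vd)·f/(1−f), so D = Cmin,ss·Vd·(1−f)/f.
D = 20 × 40 × (1−f)/f ≈ 20 × 40 × 3.00000 ≈ 2400.00 mg.

2400 mg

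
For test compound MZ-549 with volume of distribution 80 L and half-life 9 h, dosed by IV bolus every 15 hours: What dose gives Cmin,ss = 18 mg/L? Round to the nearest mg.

τ/t½ = 15/9 ≈ 1.6667, so f = (1/2)^(15/9) ≈ 0.314980.
Cmin,ss = (D/Vd)·f/(1−f), so D = Cmin,ss·Vd·(1−f)/f.
D = 18 × 80 × (1−f)/f ≈ 18 × 80 × 2.17480 ≈ 3131.71 mg.

3132 mg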